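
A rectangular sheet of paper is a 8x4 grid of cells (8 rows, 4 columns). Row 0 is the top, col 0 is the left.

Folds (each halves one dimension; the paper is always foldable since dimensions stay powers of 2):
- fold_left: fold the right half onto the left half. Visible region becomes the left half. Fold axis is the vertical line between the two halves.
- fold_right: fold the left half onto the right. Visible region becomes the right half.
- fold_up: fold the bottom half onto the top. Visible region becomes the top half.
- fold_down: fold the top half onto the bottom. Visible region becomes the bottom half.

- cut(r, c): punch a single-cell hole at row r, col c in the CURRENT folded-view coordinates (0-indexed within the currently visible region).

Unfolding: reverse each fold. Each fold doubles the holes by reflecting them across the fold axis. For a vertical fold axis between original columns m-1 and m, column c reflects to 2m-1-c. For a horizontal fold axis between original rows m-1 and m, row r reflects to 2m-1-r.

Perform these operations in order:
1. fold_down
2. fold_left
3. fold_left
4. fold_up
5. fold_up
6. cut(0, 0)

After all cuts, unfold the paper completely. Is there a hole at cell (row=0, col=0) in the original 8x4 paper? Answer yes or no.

Op 1 fold_down: fold axis h@4; visible region now rows[4,8) x cols[0,4) = 4x4
Op 2 fold_left: fold axis v@2; visible region now rows[4,8) x cols[0,2) = 4x2
Op 3 fold_left: fold axis v@1; visible region now rows[4,8) x cols[0,1) = 4x1
Op 4 fold_up: fold axis h@6; visible region now rows[4,6) x cols[0,1) = 2x1
Op 5 fold_up: fold axis h@5; visible region now rows[4,5) x cols[0,1) = 1x1
Op 6 cut(0, 0): punch at orig (4,0); cuts so far [(4, 0)]; region rows[4,5) x cols[0,1) = 1x1
Unfold 1 (reflect across h@5): 2 holes -> [(4, 0), (5, 0)]
Unfold 2 (reflect across h@6): 4 holes -> [(4, 0), (5, 0), (6, 0), (7, 0)]
Unfold 3 (reflect across v@1): 8 holes -> [(4, 0), (4, 1), (5, 0), (5, 1), (6, 0), (6, 1), (7, 0), (7, 1)]
Unfold 4 (reflect across v@2): 16 holes -> [(4, 0), (4, 1), (4, 2), (4, 3), (5, 0), (5, 1), (5, 2), (5, 3), (6, 0), (6, 1), (6, 2), (6, 3), (7, 0), (7, 1), (7, 2), (7, 3)]
Unfold 5 (reflect across h@4): 32 holes -> [(0, 0), (0, 1), (0, 2), (0, 3), (1, 0), (1, 1), (1, 2), (1, 3), (2, 0), (2, 1), (2, 2), (2, 3), (3, 0), (3, 1), (3, 2), (3, 3), (4, 0), (4, 1), (4, 2), (4, 3), (5, 0), (5, 1), (5, 2), (5, 3), (6, 0), (6, 1), (6, 2), (6, 3), (7, 0), (7, 1), (7, 2), (7, 3)]
Holes: [(0, 0), (0, 1), (0, 2), (0, 3), (1, 0), (1, 1), (1, 2), (1, 3), (2, 0), (2, 1), (2, 2), (2, 3), (3, 0), (3, 1), (3, 2), (3, 3), (4, 0), (4, 1), (4, 2), (4, 3), (5, 0), (5, 1), (5, 2), (5, 3), (6, 0), (6, 1), (6, 2), (6, 3), (7, 0), (7, 1), (7, 2), (7, 3)]

Answer: yes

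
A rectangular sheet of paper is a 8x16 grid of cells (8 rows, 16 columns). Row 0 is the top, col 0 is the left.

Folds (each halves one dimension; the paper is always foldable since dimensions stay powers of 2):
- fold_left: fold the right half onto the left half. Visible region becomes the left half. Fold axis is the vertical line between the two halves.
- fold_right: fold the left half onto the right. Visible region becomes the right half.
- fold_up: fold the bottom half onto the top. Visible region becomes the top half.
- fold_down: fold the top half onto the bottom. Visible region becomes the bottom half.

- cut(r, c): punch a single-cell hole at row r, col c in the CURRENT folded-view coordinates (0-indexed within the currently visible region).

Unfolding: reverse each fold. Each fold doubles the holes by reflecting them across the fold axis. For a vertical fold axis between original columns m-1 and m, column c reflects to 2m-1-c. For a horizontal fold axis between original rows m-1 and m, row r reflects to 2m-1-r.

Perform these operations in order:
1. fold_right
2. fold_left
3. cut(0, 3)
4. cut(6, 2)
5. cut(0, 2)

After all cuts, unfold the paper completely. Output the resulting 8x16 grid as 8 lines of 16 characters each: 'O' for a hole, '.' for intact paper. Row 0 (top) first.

Answer: ..OOOO....OOOO..
................
................
................
................
................
..O..O....O..O..
................

Derivation:
Op 1 fold_right: fold axis v@8; visible region now rows[0,8) x cols[8,16) = 8x8
Op 2 fold_left: fold axis v@12; visible region now rows[0,8) x cols[8,12) = 8x4
Op 3 cut(0, 3): punch at orig (0,11); cuts so far [(0, 11)]; region rows[0,8) x cols[8,12) = 8x4
Op 4 cut(6, 2): punch at orig (6,10); cuts so far [(0, 11), (6, 10)]; region rows[0,8) x cols[8,12) = 8x4
Op 5 cut(0, 2): punch at orig (0,10); cuts so far [(0, 10), (0, 11), (6, 10)]; region rows[0,8) x cols[8,12) = 8x4
Unfold 1 (reflect across v@12): 6 holes -> [(0, 10), (0, 11), (0, 12), (0, 13), (6, 10), (6, 13)]
Unfold 2 (reflect across v@8): 12 holes -> [(0, 2), (0, 3), (0, 4), (0, 5), (0, 10), (0, 11), (0, 12), (0, 13), (6, 2), (6, 5), (6, 10), (6, 13)]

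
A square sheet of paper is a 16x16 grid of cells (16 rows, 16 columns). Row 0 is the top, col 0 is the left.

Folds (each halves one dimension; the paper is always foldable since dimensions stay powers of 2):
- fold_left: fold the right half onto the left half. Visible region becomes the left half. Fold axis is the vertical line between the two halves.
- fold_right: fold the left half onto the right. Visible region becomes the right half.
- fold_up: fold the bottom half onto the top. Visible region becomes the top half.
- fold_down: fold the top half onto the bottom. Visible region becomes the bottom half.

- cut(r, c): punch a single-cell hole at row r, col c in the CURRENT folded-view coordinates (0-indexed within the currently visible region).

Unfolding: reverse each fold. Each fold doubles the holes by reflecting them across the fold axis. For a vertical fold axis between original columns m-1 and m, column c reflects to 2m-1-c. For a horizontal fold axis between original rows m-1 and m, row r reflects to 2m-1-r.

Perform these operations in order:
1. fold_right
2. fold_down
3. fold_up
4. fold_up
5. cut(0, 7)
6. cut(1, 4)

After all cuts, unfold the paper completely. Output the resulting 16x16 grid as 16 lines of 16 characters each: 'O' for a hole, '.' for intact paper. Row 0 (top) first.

Answer: O..............O
...O........O...
...O........O...
O..............O
O..............O
...O........O...
...O........O...
O..............O
O..............O
...O........O...
...O........O...
O..............O
O..............O
...O........O...
...O........O...
O..............O

Derivation:
Op 1 fold_right: fold axis v@8; visible region now rows[0,16) x cols[8,16) = 16x8
Op 2 fold_down: fold axis h@8; visible region now rows[8,16) x cols[8,16) = 8x8
Op 3 fold_up: fold axis h@12; visible region now rows[8,12) x cols[8,16) = 4x8
Op 4 fold_up: fold axis h@10; visible region now rows[8,10) x cols[8,16) = 2x8
Op 5 cut(0, 7): punch at orig (8,15); cuts so far [(8, 15)]; region rows[8,10) x cols[8,16) = 2x8
Op 6 cut(1, 4): punch at orig (9,12); cuts so far [(8, 15), (9, 12)]; region rows[8,10) x cols[8,16) = 2x8
Unfold 1 (reflect across h@10): 4 holes -> [(8, 15), (9, 12), (10, 12), (11, 15)]
Unfold 2 (reflect across h@12): 8 holes -> [(8, 15), (9, 12), (10, 12), (11, 15), (12, 15), (13, 12), (14, 12), (15, 15)]
Unfold 3 (reflect across h@8): 16 holes -> [(0, 15), (1, 12), (2, 12), (3, 15), (4, 15), (5, 12), (6, 12), (7, 15), (8, 15), (9, 12), (10, 12), (11, 15), (12, 15), (13, 12), (14, 12), (15, 15)]
Unfold 4 (reflect across v@8): 32 holes -> [(0, 0), (0, 15), (1, 3), (1, 12), (2, 3), (2, 12), (3, 0), (3, 15), (4, 0), (4, 15), (5, 3), (5, 12), (6, 3), (6, 12), (7, 0), (7, 15), (8, 0), (8, 15), (9, 3), (9, 12), (10, 3), (10, 12), (11, 0), (11, 15), (12, 0), (12, 15), (13, 3), (13, 12), (14, 3), (14, 12), (15, 0), (15, 15)]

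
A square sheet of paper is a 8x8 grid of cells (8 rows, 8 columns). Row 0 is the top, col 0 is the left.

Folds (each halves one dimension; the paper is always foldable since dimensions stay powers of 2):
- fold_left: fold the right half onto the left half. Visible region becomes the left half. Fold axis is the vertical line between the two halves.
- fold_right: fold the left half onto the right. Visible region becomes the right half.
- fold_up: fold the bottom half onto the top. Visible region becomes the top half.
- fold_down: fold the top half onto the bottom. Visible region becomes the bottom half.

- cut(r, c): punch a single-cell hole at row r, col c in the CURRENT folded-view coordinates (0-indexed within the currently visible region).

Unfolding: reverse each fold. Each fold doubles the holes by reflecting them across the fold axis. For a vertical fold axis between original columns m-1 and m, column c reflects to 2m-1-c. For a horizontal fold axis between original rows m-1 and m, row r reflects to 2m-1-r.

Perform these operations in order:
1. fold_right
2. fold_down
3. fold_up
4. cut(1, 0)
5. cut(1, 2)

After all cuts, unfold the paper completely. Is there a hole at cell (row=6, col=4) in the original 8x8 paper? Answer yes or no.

Answer: yes

Derivation:
Op 1 fold_right: fold axis v@4; visible region now rows[0,8) x cols[4,8) = 8x4
Op 2 fold_down: fold axis h@4; visible region now rows[4,8) x cols[4,8) = 4x4
Op 3 fold_up: fold axis h@6; visible region now rows[4,6) x cols[4,8) = 2x4
Op 4 cut(1, 0): punch at orig (5,4); cuts so far [(5, 4)]; region rows[4,6) x cols[4,8) = 2x4
Op 5 cut(1, 2): punch at orig (5,6); cuts so far [(5, 4), (5, 6)]; region rows[4,6) x cols[4,8) = 2x4
Unfold 1 (reflect across h@6): 4 holes -> [(5, 4), (5, 6), (6, 4), (6, 6)]
Unfold 2 (reflect across h@4): 8 holes -> [(1, 4), (1, 6), (2, 4), (2, 6), (5, 4), (5, 6), (6, 4), (6, 6)]
Unfold 3 (reflect across v@4): 16 holes -> [(1, 1), (1, 3), (1, 4), (1, 6), (2, 1), (2, 3), (2, 4), (2, 6), (5, 1), (5, 3), (5, 4), (5, 6), (6, 1), (6, 3), (6, 4), (6, 6)]
Holes: [(1, 1), (1, 3), (1, 4), (1, 6), (2, 1), (2, 3), (2, 4), (2, 6), (5, 1), (5, 3), (5, 4), (5, 6), (6, 1), (6, 3), (6, 4), (6, 6)]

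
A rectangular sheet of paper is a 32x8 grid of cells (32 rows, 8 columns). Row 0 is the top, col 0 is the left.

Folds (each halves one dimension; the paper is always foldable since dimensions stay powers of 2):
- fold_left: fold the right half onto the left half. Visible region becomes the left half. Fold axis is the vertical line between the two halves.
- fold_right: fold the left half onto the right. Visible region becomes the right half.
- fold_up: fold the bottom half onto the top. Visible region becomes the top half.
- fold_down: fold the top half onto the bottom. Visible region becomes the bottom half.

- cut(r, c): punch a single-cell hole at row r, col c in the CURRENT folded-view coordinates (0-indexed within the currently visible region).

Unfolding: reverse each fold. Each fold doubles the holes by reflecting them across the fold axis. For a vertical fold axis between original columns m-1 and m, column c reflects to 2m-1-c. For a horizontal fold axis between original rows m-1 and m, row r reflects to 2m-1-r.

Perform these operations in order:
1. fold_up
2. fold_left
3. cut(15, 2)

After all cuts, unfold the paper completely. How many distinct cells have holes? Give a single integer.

Op 1 fold_up: fold axis h@16; visible region now rows[0,16) x cols[0,8) = 16x8
Op 2 fold_left: fold axis v@4; visible region now rows[0,16) x cols[0,4) = 16x4
Op 3 cut(15, 2): punch at orig (15,2); cuts so far [(15, 2)]; region rows[0,16) x cols[0,4) = 16x4
Unfold 1 (reflect across v@4): 2 holes -> [(15, 2), (15, 5)]
Unfold 2 (reflect across h@16): 4 holes -> [(15, 2), (15, 5), (16, 2), (16, 5)]

Answer: 4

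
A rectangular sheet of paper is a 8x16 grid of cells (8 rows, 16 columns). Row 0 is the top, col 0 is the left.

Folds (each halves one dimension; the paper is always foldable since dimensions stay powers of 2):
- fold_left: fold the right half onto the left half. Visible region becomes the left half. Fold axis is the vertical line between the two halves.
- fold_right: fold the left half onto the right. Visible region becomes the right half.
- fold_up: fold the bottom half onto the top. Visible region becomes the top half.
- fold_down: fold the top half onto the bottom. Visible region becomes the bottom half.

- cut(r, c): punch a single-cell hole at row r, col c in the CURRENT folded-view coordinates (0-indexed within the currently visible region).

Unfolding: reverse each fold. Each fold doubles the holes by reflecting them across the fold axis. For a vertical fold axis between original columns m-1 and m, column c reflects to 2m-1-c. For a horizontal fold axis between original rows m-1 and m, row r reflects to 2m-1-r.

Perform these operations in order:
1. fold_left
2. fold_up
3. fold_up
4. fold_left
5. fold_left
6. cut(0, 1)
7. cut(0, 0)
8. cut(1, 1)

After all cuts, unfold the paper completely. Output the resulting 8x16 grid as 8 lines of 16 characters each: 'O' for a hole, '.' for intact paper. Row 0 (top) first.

Answer: OOOOOOOOOOOOOOOO
.OO..OO..OO..OO.
.OO..OO..OO..OO.
OOOOOOOOOOOOOOOO
OOOOOOOOOOOOOOOO
.OO..OO..OO..OO.
.OO..OO..OO..OO.
OOOOOOOOOOOOOOOO

Derivation:
Op 1 fold_left: fold axis v@8; visible region now rows[0,8) x cols[0,8) = 8x8
Op 2 fold_up: fold axis h@4; visible region now rows[0,4) x cols[0,8) = 4x8
Op 3 fold_up: fold axis h@2; visible region now rows[0,2) x cols[0,8) = 2x8
Op 4 fold_left: fold axis v@4; visible region now rows[0,2) x cols[0,4) = 2x4
Op 5 fold_left: fold axis v@2; visible region now rows[0,2) x cols[0,2) = 2x2
Op 6 cut(0, 1): punch at orig (0,1); cuts so far [(0, 1)]; region rows[0,2) x cols[0,2) = 2x2
Op 7 cut(0, 0): punch at orig (0,0); cuts so far [(0, 0), (0, 1)]; region rows[0,2) x cols[0,2) = 2x2
Op 8 cut(1, 1): punch at orig (1,1); cuts so far [(0, 0), (0, 1), (1, 1)]; region rows[0,2) x cols[0,2) = 2x2
Unfold 1 (reflect across v@2): 6 holes -> [(0, 0), (0, 1), (0, 2), (0, 3), (1, 1), (1, 2)]
Unfold 2 (reflect across v@4): 12 holes -> [(0, 0), (0, 1), (0, 2), (0, 3), (0, 4), (0, 5), (0, 6), (0, 7), (1, 1), (1, 2), (1, 5), (1, 6)]
Unfold 3 (reflect across h@2): 24 holes -> [(0, 0), (0, 1), (0, 2), (0, 3), (0, 4), (0, 5), (0, 6), (0, 7), (1, 1), (1, 2), (1, 5), (1, 6), (2, 1), (2, 2), (2, 5), (2, 6), (3, 0), (3, 1), (3, 2), (3, 3), (3, 4), (3, 5), (3, 6), (3, 7)]
Unfold 4 (reflect across h@4): 48 holes -> [(0, 0), (0, 1), (0, 2), (0, 3), (0, 4), (0, 5), (0, 6), (0, 7), (1, 1), (1, 2), (1, 5), (1, 6), (2, 1), (2, 2), (2, 5), (2, 6), (3, 0), (3, 1), (3, 2), (3, 3), (3, 4), (3, 5), (3, 6), (3, 7), (4, 0), (4, 1), (4, 2), (4, 3), (4, 4), (4, 5), (4, 6), (4, 7), (5, 1), (5, 2), (5, 5), (5, 6), (6, 1), (6, 2), (6, 5), (6, 6), (7, 0), (7, 1), (7, 2), (7, 3), (7, 4), (7, 5), (7, 6), (7, 7)]
Unfold 5 (reflect across v@8): 96 holes -> [(0, 0), (0, 1), (0, 2), (0, 3), (0, 4), (0, 5), (0, 6), (0, 7), (0, 8), (0, 9), (0, 10), (0, 11), (0, 12), (0, 13), (0, 14), (0, 15), (1, 1), (1, 2), (1, 5), (1, 6), (1, 9), (1, 10), (1, 13), (1, 14), (2, 1), (2, 2), (2, 5), (2, 6), (2, 9), (2, 10), (2, 13), (2, 14), (3, 0), (3, 1), (3, 2), (3, 3), (3, 4), (3, 5), (3, 6), (3, 7), (3, 8), (3, 9), (3, 10), (3, 11), (3, 12), (3, 13), (3, 14), (3, 15), (4, 0), (4, 1), (4, 2), (4, 3), (4, 4), (4, 5), (4, 6), (4, 7), (4, 8), (4, 9), (4, 10), (4, 11), (4, 12), (4, 13), (4, 14), (4, 15), (5, 1), (5, 2), (5, 5), (5, 6), (5, 9), (5, 10), (5, 13), (5, 14), (6, 1), (6, 2), (6, 5), (6, 6), (6, 9), (6, 10), (6, 13), (6, 14), (7, 0), (7, 1), (7, 2), (7, 3), (7, 4), (7, 5), (7, 6), (7, 7), (7, 8), (7, 9), (7, 10), (7, 11), (7, 12), (7, 13), (7, 14), (7, 15)]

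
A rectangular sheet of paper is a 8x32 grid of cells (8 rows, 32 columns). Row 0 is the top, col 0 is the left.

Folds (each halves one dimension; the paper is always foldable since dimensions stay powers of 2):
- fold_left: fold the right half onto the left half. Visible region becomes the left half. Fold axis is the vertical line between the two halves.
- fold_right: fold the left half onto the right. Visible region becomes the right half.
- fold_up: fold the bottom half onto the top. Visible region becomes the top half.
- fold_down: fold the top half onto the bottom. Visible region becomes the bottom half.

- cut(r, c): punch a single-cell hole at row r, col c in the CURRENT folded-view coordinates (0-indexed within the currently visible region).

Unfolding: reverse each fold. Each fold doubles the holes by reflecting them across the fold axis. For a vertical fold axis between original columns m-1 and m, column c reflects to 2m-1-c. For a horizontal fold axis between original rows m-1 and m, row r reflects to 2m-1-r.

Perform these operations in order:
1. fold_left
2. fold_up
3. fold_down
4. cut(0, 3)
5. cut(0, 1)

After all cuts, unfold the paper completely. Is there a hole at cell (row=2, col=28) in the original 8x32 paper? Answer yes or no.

Answer: yes

Derivation:
Op 1 fold_left: fold axis v@16; visible region now rows[0,8) x cols[0,16) = 8x16
Op 2 fold_up: fold axis h@4; visible region now rows[0,4) x cols[0,16) = 4x16
Op 3 fold_down: fold axis h@2; visible region now rows[2,4) x cols[0,16) = 2x16
Op 4 cut(0, 3): punch at orig (2,3); cuts so far [(2, 3)]; region rows[2,4) x cols[0,16) = 2x16
Op 5 cut(0, 1): punch at orig (2,1); cuts so far [(2, 1), (2, 3)]; region rows[2,4) x cols[0,16) = 2x16
Unfold 1 (reflect across h@2): 4 holes -> [(1, 1), (1, 3), (2, 1), (2, 3)]
Unfold 2 (reflect across h@4): 8 holes -> [(1, 1), (1, 3), (2, 1), (2, 3), (5, 1), (5, 3), (6, 1), (6, 3)]
Unfold 3 (reflect across v@16): 16 holes -> [(1, 1), (1, 3), (1, 28), (1, 30), (2, 1), (2, 3), (2, 28), (2, 30), (5, 1), (5, 3), (5, 28), (5, 30), (6, 1), (6, 3), (6, 28), (6, 30)]
Holes: [(1, 1), (1, 3), (1, 28), (1, 30), (2, 1), (2, 3), (2, 28), (2, 30), (5, 1), (5, 3), (5, 28), (5, 30), (6, 1), (6, 3), (6, 28), (6, 30)]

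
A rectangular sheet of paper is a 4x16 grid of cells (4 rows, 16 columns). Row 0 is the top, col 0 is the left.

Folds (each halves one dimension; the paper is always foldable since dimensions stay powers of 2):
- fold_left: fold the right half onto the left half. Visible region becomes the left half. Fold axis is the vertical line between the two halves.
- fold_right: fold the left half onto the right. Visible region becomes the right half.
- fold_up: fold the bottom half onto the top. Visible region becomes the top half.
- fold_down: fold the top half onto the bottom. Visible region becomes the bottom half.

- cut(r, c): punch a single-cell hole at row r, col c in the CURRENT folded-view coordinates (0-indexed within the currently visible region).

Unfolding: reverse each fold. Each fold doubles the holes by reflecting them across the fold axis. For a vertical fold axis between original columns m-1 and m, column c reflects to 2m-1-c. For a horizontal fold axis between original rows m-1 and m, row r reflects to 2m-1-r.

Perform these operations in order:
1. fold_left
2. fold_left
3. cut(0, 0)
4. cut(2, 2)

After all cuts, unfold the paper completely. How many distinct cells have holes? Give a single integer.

Answer: 8

Derivation:
Op 1 fold_left: fold axis v@8; visible region now rows[0,4) x cols[0,8) = 4x8
Op 2 fold_left: fold axis v@4; visible region now rows[0,4) x cols[0,4) = 4x4
Op 3 cut(0, 0): punch at orig (0,0); cuts so far [(0, 0)]; region rows[0,4) x cols[0,4) = 4x4
Op 4 cut(2, 2): punch at orig (2,2); cuts so far [(0, 0), (2, 2)]; region rows[0,4) x cols[0,4) = 4x4
Unfold 1 (reflect across v@4): 4 holes -> [(0, 0), (0, 7), (2, 2), (2, 5)]
Unfold 2 (reflect across v@8): 8 holes -> [(0, 0), (0, 7), (0, 8), (0, 15), (2, 2), (2, 5), (2, 10), (2, 13)]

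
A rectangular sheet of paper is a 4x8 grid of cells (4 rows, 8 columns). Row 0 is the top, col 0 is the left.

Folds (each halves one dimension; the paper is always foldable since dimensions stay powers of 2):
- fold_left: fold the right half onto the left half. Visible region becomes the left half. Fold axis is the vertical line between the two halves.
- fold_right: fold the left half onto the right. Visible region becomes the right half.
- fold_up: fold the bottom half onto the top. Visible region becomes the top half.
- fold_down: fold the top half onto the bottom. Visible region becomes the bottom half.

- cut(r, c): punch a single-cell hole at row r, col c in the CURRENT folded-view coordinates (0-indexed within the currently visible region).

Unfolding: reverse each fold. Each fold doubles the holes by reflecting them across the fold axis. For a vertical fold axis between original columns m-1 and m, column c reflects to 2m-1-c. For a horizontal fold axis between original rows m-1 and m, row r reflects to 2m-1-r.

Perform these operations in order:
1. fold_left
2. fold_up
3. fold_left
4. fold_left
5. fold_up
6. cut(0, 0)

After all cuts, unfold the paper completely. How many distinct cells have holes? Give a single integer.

Op 1 fold_left: fold axis v@4; visible region now rows[0,4) x cols[0,4) = 4x4
Op 2 fold_up: fold axis h@2; visible region now rows[0,2) x cols[0,4) = 2x4
Op 3 fold_left: fold axis v@2; visible region now rows[0,2) x cols[0,2) = 2x2
Op 4 fold_left: fold axis v@1; visible region now rows[0,2) x cols[0,1) = 2x1
Op 5 fold_up: fold axis h@1; visible region now rows[0,1) x cols[0,1) = 1x1
Op 6 cut(0, 0): punch at orig (0,0); cuts so far [(0, 0)]; region rows[0,1) x cols[0,1) = 1x1
Unfold 1 (reflect across h@1): 2 holes -> [(0, 0), (1, 0)]
Unfold 2 (reflect across v@1): 4 holes -> [(0, 0), (0, 1), (1, 0), (1, 1)]
Unfold 3 (reflect across v@2): 8 holes -> [(0, 0), (0, 1), (0, 2), (0, 3), (1, 0), (1, 1), (1, 2), (1, 3)]
Unfold 4 (reflect across h@2): 16 holes -> [(0, 0), (0, 1), (0, 2), (0, 3), (1, 0), (1, 1), (1, 2), (1, 3), (2, 0), (2, 1), (2, 2), (2, 3), (3, 0), (3, 1), (3, 2), (3, 3)]
Unfold 5 (reflect across v@4): 32 holes -> [(0, 0), (0, 1), (0, 2), (0, 3), (0, 4), (0, 5), (0, 6), (0, 7), (1, 0), (1, 1), (1, 2), (1, 3), (1, 4), (1, 5), (1, 6), (1, 7), (2, 0), (2, 1), (2, 2), (2, 3), (2, 4), (2, 5), (2, 6), (2, 7), (3, 0), (3, 1), (3, 2), (3, 3), (3, 4), (3, 5), (3, 6), (3, 7)]

Answer: 32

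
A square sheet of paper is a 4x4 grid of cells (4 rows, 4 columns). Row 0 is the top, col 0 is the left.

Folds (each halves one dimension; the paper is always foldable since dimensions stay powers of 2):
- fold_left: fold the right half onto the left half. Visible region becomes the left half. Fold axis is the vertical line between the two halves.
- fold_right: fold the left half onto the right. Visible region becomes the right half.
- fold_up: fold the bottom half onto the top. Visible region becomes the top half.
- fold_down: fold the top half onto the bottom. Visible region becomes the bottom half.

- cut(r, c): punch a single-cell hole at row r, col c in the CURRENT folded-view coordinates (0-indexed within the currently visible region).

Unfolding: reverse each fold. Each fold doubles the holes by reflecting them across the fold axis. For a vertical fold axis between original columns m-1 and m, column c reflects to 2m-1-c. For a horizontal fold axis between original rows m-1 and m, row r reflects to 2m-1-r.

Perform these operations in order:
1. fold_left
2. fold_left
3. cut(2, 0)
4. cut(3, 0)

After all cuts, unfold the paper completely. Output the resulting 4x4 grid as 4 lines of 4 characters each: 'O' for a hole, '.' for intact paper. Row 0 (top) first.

Answer: ....
....
OOOO
OOOO

Derivation:
Op 1 fold_left: fold axis v@2; visible region now rows[0,4) x cols[0,2) = 4x2
Op 2 fold_left: fold axis v@1; visible region now rows[0,4) x cols[0,1) = 4x1
Op 3 cut(2, 0): punch at orig (2,0); cuts so far [(2, 0)]; region rows[0,4) x cols[0,1) = 4x1
Op 4 cut(3, 0): punch at orig (3,0); cuts so far [(2, 0), (3, 0)]; region rows[0,4) x cols[0,1) = 4x1
Unfold 1 (reflect across v@1): 4 holes -> [(2, 0), (2, 1), (3, 0), (3, 1)]
Unfold 2 (reflect across v@2): 8 holes -> [(2, 0), (2, 1), (2, 2), (2, 3), (3, 0), (3, 1), (3, 2), (3, 3)]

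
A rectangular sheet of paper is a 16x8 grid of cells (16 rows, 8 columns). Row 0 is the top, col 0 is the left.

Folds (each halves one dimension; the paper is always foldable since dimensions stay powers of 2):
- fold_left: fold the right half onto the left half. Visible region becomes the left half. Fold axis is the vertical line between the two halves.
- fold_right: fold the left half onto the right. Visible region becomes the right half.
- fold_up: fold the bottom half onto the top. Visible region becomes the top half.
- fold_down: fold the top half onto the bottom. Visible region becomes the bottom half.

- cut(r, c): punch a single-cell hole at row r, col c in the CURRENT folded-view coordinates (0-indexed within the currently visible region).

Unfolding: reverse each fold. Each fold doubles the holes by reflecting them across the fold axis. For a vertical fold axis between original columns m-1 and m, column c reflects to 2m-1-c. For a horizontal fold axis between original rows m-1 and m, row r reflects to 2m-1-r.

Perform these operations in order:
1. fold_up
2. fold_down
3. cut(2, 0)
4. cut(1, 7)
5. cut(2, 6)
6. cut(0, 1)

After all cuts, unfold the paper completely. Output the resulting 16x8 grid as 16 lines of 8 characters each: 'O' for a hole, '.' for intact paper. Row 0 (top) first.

Op 1 fold_up: fold axis h@8; visible region now rows[0,8) x cols[0,8) = 8x8
Op 2 fold_down: fold axis h@4; visible region now rows[4,8) x cols[0,8) = 4x8
Op 3 cut(2, 0): punch at orig (6,0); cuts so far [(6, 0)]; region rows[4,8) x cols[0,8) = 4x8
Op 4 cut(1, 7): punch at orig (5,7); cuts so far [(5, 7), (6, 0)]; region rows[4,8) x cols[0,8) = 4x8
Op 5 cut(2, 6): punch at orig (6,6); cuts so far [(5, 7), (6, 0), (6, 6)]; region rows[4,8) x cols[0,8) = 4x8
Op 6 cut(0, 1): punch at orig (4,1); cuts so far [(4, 1), (5, 7), (6, 0), (6, 6)]; region rows[4,8) x cols[0,8) = 4x8
Unfold 1 (reflect across h@4): 8 holes -> [(1, 0), (1, 6), (2, 7), (3, 1), (4, 1), (5, 7), (6, 0), (6, 6)]
Unfold 2 (reflect across h@8): 16 holes -> [(1, 0), (1, 6), (2, 7), (3, 1), (4, 1), (5, 7), (6, 0), (6, 6), (9, 0), (9, 6), (10, 7), (11, 1), (12, 1), (13, 7), (14, 0), (14, 6)]

Answer: ........
O.....O.
.......O
.O......
.O......
.......O
O.....O.
........
........
O.....O.
.......O
.O......
.O......
.......O
O.....O.
........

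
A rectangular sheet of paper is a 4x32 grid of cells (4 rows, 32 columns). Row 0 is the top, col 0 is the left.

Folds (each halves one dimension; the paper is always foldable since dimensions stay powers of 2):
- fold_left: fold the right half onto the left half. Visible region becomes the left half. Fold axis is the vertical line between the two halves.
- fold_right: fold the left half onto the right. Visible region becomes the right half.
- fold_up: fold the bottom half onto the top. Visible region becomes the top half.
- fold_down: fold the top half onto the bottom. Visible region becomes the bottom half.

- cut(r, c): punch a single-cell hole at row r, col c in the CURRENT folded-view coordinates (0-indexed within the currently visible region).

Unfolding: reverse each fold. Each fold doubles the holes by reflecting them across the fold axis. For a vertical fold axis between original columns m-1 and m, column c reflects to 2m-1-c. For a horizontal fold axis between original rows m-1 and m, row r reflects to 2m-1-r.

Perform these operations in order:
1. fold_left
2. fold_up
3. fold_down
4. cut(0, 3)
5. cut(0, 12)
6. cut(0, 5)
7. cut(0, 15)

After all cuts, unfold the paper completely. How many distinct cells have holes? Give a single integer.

Op 1 fold_left: fold axis v@16; visible region now rows[0,4) x cols[0,16) = 4x16
Op 2 fold_up: fold axis h@2; visible region now rows[0,2) x cols[0,16) = 2x16
Op 3 fold_down: fold axis h@1; visible region now rows[1,2) x cols[0,16) = 1x16
Op 4 cut(0, 3): punch at orig (1,3); cuts so far [(1, 3)]; region rows[1,2) x cols[0,16) = 1x16
Op 5 cut(0, 12): punch at orig (1,12); cuts so far [(1, 3), (1, 12)]; region rows[1,2) x cols[0,16) = 1x16
Op 6 cut(0, 5): punch at orig (1,5); cuts so far [(1, 3), (1, 5), (1, 12)]; region rows[1,2) x cols[0,16) = 1x16
Op 7 cut(0, 15): punch at orig (1,15); cuts so far [(1, 3), (1, 5), (1, 12), (1, 15)]; region rows[1,2) x cols[0,16) = 1x16
Unfold 1 (reflect across h@1): 8 holes -> [(0, 3), (0, 5), (0, 12), (0, 15), (1, 3), (1, 5), (1, 12), (1, 15)]
Unfold 2 (reflect across h@2): 16 holes -> [(0, 3), (0, 5), (0, 12), (0, 15), (1, 3), (1, 5), (1, 12), (1, 15), (2, 3), (2, 5), (2, 12), (2, 15), (3, 3), (3, 5), (3, 12), (3, 15)]
Unfold 3 (reflect across v@16): 32 holes -> [(0, 3), (0, 5), (0, 12), (0, 15), (0, 16), (0, 19), (0, 26), (0, 28), (1, 3), (1, 5), (1, 12), (1, 15), (1, 16), (1, 19), (1, 26), (1, 28), (2, 3), (2, 5), (2, 12), (2, 15), (2, 16), (2, 19), (2, 26), (2, 28), (3, 3), (3, 5), (3, 12), (3, 15), (3, 16), (3, 19), (3, 26), (3, 28)]

Answer: 32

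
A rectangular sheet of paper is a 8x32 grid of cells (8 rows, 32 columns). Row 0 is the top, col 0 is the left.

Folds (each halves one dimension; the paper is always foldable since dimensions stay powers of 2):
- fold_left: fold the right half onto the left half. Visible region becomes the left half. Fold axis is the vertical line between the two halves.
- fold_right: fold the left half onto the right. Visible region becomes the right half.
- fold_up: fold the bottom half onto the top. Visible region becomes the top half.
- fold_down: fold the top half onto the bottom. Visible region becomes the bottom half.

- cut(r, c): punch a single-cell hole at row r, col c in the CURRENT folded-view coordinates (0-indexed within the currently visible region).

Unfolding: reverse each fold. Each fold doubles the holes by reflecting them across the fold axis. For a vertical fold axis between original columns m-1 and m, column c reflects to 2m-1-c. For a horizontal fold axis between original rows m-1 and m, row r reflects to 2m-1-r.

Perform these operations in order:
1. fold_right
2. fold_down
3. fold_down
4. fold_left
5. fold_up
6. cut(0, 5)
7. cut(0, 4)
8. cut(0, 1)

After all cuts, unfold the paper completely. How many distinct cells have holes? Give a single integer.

Answer: 96

Derivation:
Op 1 fold_right: fold axis v@16; visible region now rows[0,8) x cols[16,32) = 8x16
Op 2 fold_down: fold axis h@4; visible region now rows[4,8) x cols[16,32) = 4x16
Op 3 fold_down: fold axis h@6; visible region now rows[6,8) x cols[16,32) = 2x16
Op 4 fold_left: fold axis v@24; visible region now rows[6,8) x cols[16,24) = 2x8
Op 5 fold_up: fold axis h@7; visible region now rows[6,7) x cols[16,24) = 1x8
Op 6 cut(0, 5): punch at orig (6,21); cuts so far [(6, 21)]; region rows[6,7) x cols[16,24) = 1x8
Op 7 cut(0, 4): punch at orig (6,20); cuts so far [(6, 20), (6, 21)]; region rows[6,7) x cols[16,24) = 1x8
Op 8 cut(0, 1): punch at orig (6,17); cuts so far [(6, 17), (6, 20), (6, 21)]; region rows[6,7) x cols[16,24) = 1x8
Unfold 1 (reflect across h@7): 6 holes -> [(6, 17), (6, 20), (6, 21), (7, 17), (7, 20), (7, 21)]
Unfold 2 (reflect across v@24): 12 holes -> [(6, 17), (6, 20), (6, 21), (6, 26), (6, 27), (6, 30), (7, 17), (7, 20), (7, 21), (7, 26), (7, 27), (7, 30)]
Unfold 3 (reflect across h@6): 24 holes -> [(4, 17), (4, 20), (4, 21), (4, 26), (4, 27), (4, 30), (5, 17), (5, 20), (5, 21), (5, 26), (5, 27), (5, 30), (6, 17), (6, 20), (6, 21), (6, 26), (6, 27), (6, 30), (7, 17), (7, 20), (7, 21), (7, 26), (7, 27), (7, 30)]
Unfold 4 (reflect across h@4): 48 holes -> [(0, 17), (0, 20), (0, 21), (0, 26), (0, 27), (0, 30), (1, 17), (1, 20), (1, 21), (1, 26), (1, 27), (1, 30), (2, 17), (2, 20), (2, 21), (2, 26), (2, 27), (2, 30), (3, 17), (3, 20), (3, 21), (3, 26), (3, 27), (3, 30), (4, 17), (4, 20), (4, 21), (4, 26), (4, 27), (4, 30), (5, 17), (5, 20), (5, 21), (5, 26), (5, 27), (5, 30), (6, 17), (6, 20), (6, 21), (6, 26), (6, 27), (6, 30), (7, 17), (7, 20), (7, 21), (7, 26), (7, 27), (7, 30)]
Unfold 5 (reflect across v@16): 96 holes -> [(0, 1), (0, 4), (0, 5), (0, 10), (0, 11), (0, 14), (0, 17), (0, 20), (0, 21), (0, 26), (0, 27), (0, 30), (1, 1), (1, 4), (1, 5), (1, 10), (1, 11), (1, 14), (1, 17), (1, 20), (1, 21), (1, 26), (1, 27), (1, 30), (2, 1), (2, 4), (2, 5), (2, 10), (2, 11), (2, 14), (2, 17), (2, 20), (2, 21), (2, 26), (2, 27), (2, 30), (3, 1), (3, 4), (3, 5), (3, 10), (3, 11), (3, 14), (3, 17), (3, 20), (3, 21), (3, 26), (3, 27), (3, 30), (4, 1), (4, 4), (4, 5), (4, 10), (4, 11), (4, 14), (4, 17), (4, 20), (4, 21), (4, 26), (4, 27), (4, 30), (5, 1), (5, 4), (5, 5), (5, 10), (5, 11), (5, 14), (5, 17), (5, 20), (5, 21), (5, 26), (5, 27), (5, 30), (6, 1), (6, 4), (6, 5), (6, 10), (6, 11), (6, 14), (6, 17), (6, 20), (6, 21), (6, 26), (6, 27), (6, 30), (7, 1), (7, 4), (7, 5), (7, 10), (7, 11), (7, 14), (7, 17), (7, 20), (7, 21), (7, 26), (7, 27), (7, 30)]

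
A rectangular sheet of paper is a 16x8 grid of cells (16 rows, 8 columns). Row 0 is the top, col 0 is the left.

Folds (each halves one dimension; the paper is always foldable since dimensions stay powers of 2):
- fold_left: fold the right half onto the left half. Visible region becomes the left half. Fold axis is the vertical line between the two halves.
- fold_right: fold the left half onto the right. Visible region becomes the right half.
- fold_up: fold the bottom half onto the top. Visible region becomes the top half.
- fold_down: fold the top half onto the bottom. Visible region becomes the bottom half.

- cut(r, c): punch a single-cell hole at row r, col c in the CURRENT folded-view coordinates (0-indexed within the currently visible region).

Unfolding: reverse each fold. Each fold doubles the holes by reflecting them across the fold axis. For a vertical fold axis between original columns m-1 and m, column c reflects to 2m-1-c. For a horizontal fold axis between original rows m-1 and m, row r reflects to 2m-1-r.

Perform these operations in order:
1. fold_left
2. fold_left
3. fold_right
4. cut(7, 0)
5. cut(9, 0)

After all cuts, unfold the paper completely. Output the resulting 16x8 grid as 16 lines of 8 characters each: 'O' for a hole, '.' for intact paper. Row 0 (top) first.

Op 1 fold_left: fold axis v@4; visible region now rows[0,16) x cols[0,4) = 16x4
Op 2 fold_left: fold axis v@2; visible region now rows[0,16) x cols[0,2) = 16x2
Op 3 fold_right: fold axis v@1; visible region now rows[0,16) x cols[1,2) = 16x1
Op 4 cut(7, 0): punch at orig (7,1); cuts so far [(7, 1)]; region rows[0,16) x cols[1,2) = 16x1
Op 5 cut(9, 0): punch at orig (9,1); cuts so far [(7, 1), (9, 1)]; region rows[0,16) x cols[1,2) = 16x1
Unfold 1 (reflect across v@1): 4 holes -> [(7, 0), (7, 1), (9, 0), (9, 1)]
Unfold 2 (reflect across v@2): 8 holes -> [(7, 0), (7, 1), (7, 2), (7, 3), (9, 0), (9, 1), (9, 2), (9, 3)]
Unfold 3 (reflect across v@4): 16 holes -> [(7, 0), (7, 1), (7, 2), (7, 3), (7, 4), (7, 5), (7, 6), (7, 7), (9, 0), (9, 1), (9, 2), (9, 3), (9, 4), (9, 5), (9, 6), (9, 7)]

Answer: ........
........
........
........
........
........
........
OOOOOOOO
........
OOOOOOOO
........
........
........
........
........
........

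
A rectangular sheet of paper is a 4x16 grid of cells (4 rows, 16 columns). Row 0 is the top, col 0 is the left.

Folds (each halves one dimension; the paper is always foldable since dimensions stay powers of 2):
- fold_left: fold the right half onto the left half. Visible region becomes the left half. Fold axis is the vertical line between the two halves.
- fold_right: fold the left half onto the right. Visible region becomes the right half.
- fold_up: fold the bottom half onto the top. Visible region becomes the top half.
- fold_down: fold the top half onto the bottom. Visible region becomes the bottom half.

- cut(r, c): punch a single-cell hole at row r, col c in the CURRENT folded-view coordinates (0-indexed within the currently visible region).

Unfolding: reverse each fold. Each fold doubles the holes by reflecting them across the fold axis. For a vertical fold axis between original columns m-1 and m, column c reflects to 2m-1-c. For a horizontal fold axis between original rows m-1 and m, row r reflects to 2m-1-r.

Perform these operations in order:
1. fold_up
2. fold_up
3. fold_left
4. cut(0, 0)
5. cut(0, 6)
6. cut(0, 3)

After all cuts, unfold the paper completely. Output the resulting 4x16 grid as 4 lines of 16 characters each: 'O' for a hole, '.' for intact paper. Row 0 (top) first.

Answer: O..O..O..O..O..O
O..O..O..O..O..O
O..O..O..O..O..O
O..O..O..O..O..O

Derivation:
Op 1 fold_up: fold axis h@2; visible region now rows[0,2) x cols[0,16) = 2x16
Op 2 fold_up: fold axis h@1; visible region now rows[0,1) x cols[0,16) = 1x16
Op 3 fold_left: fold axis v@8; visible region now rows[0,1) x cols[0,8) = 1x8
Op 4 cut(0, 0): punch at orig (0,0); cuts so far [(0, 0)]; region rows[0,1) x cols[0,8) = 1x8
Op 5 cut(0, 6): punch at orig (0,6); cuts so far [(0, 0), (0, 6)]; region rows[0,1) x cols[0,8) = 1x8
Op 6 cut(0, 3): punch at orig (0,3); cuts so far [(0, 0), (0, 3), (0, 6)]; region rows[0,1) x cols[0,8) = 1x8
Unfold 1 (reflect across v@8): 6 holes -> [(0, 0), (0, 3), (0, 6), (0, 9), (0, 12), (0, 15)]
Unfold 2 (reflect across h@1): 12 holes -> [(0, 0), (0, 3), (0, 6), (0, 9), (0, 12), (0, 15), (1, 0), (1, 3), (1, 6), (1, 9), (1, 12), (1, 15)]
Unfold 3 (reflect across h@2): 24 holes -> [(0, 0), (0, 3), (0, 6), (0, 9), (0, 12), (0, 15), (1, 0), (1, 3), (1, 6), (1, 9), (1, 12), (1, 15), (2, 0), (2, 3), (2, 6), (2, 9), (2, 12), (2, 15), (3, 0), (3, 3), (3, 6), (3, 9), (3, 12), (3, 15)]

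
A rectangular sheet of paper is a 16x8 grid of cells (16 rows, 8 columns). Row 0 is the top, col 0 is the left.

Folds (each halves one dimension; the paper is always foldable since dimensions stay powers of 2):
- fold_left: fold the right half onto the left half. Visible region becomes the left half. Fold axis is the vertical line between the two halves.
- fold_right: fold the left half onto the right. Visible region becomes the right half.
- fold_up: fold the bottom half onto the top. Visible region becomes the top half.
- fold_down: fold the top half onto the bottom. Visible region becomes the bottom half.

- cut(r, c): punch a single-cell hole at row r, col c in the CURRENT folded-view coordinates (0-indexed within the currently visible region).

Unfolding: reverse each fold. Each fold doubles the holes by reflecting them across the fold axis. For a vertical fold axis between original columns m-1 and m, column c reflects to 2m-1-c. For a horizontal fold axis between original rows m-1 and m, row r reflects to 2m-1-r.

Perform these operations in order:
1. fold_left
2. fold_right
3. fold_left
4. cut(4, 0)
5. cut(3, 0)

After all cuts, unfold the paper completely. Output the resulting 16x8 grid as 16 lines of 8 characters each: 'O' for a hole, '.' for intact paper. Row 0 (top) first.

Op 1 fold_left: fold axis v@4; visible region now rows[0,16) x cols[0,4) = 16x4
Op 2 fold_right: fold axis v@2; visible region now rows[0,16) x cols[2,4) = 16x2
Op 3 fold_left: fold axis v@3; visible region now rows[0,16) x cols[2,3) = 16x1
Op 4 cut(4, 0): punch at orig (4,2); cuts so far [(4, 2)]; region rows[0,16) x cols[2,3) = 16x1
Op 5 cut(3, 0): punch at orig (3,2); cuts so far [(3, 2), (4, 2)]; region rows[0,16) x cols[2,3) = 16x1
Unfold 1 (reflect across v@3): 4 holes -> [(3, 2), (3, 3), (4, 2), (4, 3)]
Unfold 2 (reflect across v@2): 8 holes -> [(3, 0), (3, 1), (3, 2), (3, 3), (4, 0), (4, 1), (4, 2), (4, 3)]
Unfold 3 (reflect across v@4): 16 holes -> [(3, 0), (3, 1), (3, 2), (3, 3), (3, 4), (3, 5), (3, 6), (3, 7), (4, 0), (4, 1), (4, 2), (4, 3), (4, 4), (4, 5), (4, 6), (4, 7)]

Answer: ........
........
........
OOOOOOOO
OOOOOOOO
........
........
........
........
........
........
........
........
........
........
........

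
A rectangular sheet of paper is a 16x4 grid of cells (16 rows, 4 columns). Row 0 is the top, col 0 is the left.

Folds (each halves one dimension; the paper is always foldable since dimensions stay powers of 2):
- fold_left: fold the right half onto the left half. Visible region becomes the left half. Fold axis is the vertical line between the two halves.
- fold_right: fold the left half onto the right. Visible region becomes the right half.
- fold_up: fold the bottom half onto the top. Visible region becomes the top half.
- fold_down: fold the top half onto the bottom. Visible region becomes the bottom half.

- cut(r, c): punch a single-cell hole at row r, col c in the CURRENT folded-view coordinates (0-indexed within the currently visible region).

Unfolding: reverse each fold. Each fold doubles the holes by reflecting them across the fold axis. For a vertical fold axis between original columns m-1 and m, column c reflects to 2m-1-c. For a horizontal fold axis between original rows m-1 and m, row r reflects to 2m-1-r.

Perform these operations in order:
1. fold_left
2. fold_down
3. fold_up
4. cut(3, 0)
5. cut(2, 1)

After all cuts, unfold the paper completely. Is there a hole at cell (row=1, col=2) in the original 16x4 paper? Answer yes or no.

Answer: no

Derivation:
Op 1 fold_left: fold axis v@2; visible region now rows[0,16) x cols[0,2) = 16x2
Op 2 fold_down: fold axis h@8; visible region now rows[8,16) x cols[0,2) = 8x2
Op 3 fold_up: fold axis h@12; visible region now rows[8,12) x cols[0,2) = 4x2
Op 4 cut(3, 0): punch at orig (11,0); cuts so far [(11, 0)]; region rows[8,12) x cols[0,2) = 4x2
Op 5 cut(2, 1): punch at orig (10,1); cuts so far [(10, 1), (11, 0)]; region rows[8,12) x cols[0,2) = 4x2
Unfold 1 (reflect across h@12): 4 holes -> [(10, 1), (11, 0), (12, 0), (13, 1)]
Unfold 2 (reflect across h@8): 8 holes -> [(2, 1), (3, 0), (4, 0), (5, 1), (10, 1), (11, 0), (12, 0), (13, 1)]
Unfold 3 (reflect across v@2): 16 holes -> [(2, 1), (2, 2), (3, 0), (3, 3), (4, 0), (4, 3), (5, 1), (5, 2), (10, 1), (10, 2), (11, 0), (11, 3), (12, 0), (12, 3), (13, 1), (13, 2)]
Holes: [(2, 1), (2, 2), (3, 0), (3, 3), (4, 0), (4, 3), (5, 1), (5, 2), (10, 1), (10, 2), (11, 0), (11, 3), (12, 0), (12, 3), (13, 1), (13, 2)]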